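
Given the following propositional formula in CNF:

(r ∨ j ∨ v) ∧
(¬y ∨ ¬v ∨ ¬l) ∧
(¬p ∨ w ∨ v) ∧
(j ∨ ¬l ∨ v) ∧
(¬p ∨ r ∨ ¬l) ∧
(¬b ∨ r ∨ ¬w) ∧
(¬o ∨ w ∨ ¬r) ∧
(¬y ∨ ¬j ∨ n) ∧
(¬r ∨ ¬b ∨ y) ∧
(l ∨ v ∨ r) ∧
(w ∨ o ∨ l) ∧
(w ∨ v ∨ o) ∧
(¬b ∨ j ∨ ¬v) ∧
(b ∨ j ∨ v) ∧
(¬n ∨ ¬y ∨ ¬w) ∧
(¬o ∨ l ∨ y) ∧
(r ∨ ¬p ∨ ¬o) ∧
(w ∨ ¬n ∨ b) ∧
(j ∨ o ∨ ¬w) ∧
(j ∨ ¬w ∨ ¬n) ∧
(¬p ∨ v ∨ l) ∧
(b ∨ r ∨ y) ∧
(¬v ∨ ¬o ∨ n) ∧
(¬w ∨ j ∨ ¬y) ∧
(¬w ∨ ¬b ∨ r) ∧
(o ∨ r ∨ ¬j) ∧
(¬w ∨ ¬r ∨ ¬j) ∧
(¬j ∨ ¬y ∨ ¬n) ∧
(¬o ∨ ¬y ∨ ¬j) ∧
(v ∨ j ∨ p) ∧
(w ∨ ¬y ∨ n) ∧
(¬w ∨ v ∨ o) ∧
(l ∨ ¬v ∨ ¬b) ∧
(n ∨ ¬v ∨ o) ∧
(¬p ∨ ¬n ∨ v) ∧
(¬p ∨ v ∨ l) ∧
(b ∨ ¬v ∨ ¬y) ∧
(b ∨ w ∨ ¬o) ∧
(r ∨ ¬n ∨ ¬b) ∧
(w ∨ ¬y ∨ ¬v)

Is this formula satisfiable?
Yes

Yes, the formula is satisfiable.

One satisfying assignment is: o=True, b=True, v=False, r=False, y=False, n=False, p=False, l=True, w=False, j=True

Verification: With this assignment, all 40 clauses evaluate to true.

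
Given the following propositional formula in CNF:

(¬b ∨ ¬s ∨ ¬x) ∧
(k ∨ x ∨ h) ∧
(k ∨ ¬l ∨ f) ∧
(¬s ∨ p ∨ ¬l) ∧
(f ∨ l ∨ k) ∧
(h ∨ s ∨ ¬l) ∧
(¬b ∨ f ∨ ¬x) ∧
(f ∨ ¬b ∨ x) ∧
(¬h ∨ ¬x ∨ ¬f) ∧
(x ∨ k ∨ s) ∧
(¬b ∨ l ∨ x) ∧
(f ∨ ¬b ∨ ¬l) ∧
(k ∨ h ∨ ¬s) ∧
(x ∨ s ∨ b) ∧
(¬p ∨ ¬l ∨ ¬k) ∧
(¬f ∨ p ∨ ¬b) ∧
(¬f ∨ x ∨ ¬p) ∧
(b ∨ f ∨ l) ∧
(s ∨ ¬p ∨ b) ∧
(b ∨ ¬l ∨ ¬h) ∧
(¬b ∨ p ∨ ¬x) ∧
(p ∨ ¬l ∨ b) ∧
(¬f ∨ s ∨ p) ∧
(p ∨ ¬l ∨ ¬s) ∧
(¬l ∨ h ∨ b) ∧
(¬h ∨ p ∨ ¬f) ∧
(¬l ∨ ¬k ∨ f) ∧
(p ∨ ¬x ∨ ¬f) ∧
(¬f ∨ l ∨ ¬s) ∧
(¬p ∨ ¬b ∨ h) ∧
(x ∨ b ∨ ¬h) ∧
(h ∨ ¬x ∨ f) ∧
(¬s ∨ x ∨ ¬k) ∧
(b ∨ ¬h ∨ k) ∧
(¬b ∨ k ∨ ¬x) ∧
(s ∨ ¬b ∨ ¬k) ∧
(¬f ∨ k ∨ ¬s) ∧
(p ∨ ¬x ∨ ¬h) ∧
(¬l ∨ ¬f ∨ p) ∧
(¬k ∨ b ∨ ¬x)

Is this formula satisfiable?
No

No, the formula is not satisfiable.

No assignment of truth values to the variables can make all 40 clauses true simultaneously.

The formula is UNSAT (unsatisfiable).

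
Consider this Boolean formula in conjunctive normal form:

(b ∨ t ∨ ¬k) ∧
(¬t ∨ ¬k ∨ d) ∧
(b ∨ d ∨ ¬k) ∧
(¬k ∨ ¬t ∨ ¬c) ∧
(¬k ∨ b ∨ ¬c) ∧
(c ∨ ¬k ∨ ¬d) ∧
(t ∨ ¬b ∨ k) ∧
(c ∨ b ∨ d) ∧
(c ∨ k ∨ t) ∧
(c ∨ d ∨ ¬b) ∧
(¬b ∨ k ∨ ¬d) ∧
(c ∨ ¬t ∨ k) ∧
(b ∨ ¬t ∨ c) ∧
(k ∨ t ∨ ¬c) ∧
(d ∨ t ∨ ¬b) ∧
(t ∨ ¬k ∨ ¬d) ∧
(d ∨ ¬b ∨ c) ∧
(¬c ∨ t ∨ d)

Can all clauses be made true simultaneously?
Yes

Yes, the formula is satisfiable.

One satisfying assignment is: d=False, b=False, k=False, t=True, c=True

Verification: With this assignment, all 18 clauses evaluate to true.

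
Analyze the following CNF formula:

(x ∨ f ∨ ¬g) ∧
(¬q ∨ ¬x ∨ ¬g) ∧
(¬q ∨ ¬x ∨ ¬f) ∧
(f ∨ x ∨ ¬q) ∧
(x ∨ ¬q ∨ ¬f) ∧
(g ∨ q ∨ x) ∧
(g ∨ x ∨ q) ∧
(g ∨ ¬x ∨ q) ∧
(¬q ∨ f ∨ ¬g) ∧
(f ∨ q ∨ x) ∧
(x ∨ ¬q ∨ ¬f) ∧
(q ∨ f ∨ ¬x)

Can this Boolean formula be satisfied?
Yes

Yes, the formula is satisfiable.

One satisfying assignment is: q=False, x=False, g=True, f=True

Verification: With this assignment, all 12 clauses evaluate to true.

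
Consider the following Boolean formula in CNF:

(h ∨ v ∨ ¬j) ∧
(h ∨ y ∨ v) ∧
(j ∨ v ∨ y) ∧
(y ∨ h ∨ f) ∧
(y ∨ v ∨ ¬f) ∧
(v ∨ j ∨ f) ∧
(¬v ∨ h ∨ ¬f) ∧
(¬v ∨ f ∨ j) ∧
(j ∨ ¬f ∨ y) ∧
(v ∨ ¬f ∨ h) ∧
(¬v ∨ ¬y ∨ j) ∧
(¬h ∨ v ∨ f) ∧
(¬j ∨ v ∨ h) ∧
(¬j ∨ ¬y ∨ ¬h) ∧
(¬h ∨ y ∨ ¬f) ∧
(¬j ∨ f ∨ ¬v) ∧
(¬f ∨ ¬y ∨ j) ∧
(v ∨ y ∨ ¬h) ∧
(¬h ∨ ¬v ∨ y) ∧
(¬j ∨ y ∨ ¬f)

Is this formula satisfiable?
No

No, the formula is not satisfiable.

No assignment of truth values to the variables can make all 20 clauses true simultaneously.

The formula is UNSAT (unsatisfiable).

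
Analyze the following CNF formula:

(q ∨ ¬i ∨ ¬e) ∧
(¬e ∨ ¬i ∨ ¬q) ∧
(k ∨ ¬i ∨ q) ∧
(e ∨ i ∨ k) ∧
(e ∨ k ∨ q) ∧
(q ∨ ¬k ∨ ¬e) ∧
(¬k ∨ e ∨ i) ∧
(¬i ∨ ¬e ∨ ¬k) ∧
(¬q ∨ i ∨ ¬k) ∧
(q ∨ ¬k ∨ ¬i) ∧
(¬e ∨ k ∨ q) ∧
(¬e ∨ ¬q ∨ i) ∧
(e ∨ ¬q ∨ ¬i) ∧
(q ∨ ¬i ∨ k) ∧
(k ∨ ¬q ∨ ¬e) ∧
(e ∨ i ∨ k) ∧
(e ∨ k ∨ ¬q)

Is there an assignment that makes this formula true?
No

No, the formula is not satisfiable.

No assignment of truth values to the variables can make all 17 clauses true simultaneously.

The formula is UNSAT (unsatisfiable).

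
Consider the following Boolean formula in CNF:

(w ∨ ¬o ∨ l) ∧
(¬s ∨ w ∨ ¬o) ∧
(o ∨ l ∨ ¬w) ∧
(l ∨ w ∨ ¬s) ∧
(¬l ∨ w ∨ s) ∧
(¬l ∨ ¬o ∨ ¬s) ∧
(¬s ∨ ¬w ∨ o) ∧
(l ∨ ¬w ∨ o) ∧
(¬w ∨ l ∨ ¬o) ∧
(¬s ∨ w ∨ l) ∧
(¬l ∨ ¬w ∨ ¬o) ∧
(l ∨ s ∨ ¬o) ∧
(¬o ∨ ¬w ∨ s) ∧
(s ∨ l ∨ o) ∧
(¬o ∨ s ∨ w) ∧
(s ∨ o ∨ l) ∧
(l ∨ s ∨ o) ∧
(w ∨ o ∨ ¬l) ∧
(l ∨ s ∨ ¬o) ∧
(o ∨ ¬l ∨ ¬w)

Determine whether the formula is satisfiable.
No

No, the formula is not satisfiable.

No assignment of truth values to the variables can make all 20 clauses true simultaneously.

The formula is UNSAT (unsatisfiable).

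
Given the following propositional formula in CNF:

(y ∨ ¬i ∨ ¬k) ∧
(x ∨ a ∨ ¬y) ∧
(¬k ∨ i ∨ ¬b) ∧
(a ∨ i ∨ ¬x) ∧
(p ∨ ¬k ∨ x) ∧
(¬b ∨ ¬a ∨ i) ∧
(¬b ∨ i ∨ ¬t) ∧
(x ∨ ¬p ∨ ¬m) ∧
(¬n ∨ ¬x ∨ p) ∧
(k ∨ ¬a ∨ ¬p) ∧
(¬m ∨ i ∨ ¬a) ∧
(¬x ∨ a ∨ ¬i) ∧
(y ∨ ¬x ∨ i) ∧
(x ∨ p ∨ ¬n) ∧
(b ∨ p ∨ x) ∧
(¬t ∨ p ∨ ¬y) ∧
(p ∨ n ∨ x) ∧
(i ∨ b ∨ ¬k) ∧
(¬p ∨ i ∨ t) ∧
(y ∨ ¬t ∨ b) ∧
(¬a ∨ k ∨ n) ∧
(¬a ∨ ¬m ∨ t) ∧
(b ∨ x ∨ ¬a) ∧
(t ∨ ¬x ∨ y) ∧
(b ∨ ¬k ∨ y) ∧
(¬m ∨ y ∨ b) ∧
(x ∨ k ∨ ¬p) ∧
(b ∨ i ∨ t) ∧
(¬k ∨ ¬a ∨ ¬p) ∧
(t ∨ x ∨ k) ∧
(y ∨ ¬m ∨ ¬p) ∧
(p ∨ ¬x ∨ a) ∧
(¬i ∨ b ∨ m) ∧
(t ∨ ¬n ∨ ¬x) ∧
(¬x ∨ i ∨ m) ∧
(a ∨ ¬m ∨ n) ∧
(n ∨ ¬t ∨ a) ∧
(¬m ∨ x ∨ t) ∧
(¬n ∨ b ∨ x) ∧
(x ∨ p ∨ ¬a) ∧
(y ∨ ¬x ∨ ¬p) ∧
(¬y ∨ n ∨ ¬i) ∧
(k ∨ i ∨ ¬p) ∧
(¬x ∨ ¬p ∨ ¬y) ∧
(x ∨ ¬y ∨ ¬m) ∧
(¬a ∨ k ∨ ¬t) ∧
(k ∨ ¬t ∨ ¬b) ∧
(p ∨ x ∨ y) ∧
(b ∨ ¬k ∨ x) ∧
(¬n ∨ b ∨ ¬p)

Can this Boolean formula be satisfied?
No

No, the formula is not satisfiable.

No assignment of truth values to the variables can make all 50 clauses true simultaneously.

The formula is UNSAT (unsatisfiable).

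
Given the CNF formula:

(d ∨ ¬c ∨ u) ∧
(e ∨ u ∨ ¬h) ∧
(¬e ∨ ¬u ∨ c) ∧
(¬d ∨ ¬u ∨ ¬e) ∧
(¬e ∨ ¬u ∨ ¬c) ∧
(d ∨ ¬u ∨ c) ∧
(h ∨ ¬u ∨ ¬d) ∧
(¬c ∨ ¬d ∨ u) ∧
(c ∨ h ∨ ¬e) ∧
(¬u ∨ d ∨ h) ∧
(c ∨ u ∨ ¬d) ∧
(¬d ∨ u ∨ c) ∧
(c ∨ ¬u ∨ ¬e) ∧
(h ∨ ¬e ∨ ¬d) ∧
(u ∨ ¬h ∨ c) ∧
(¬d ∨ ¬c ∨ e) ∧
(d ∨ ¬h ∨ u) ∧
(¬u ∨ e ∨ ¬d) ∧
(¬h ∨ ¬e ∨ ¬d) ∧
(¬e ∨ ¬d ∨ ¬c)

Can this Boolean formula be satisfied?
Yes

Yes, the formula is satisfiable.

One satisfying assignment is: c=False, d=False, e=False, u=False, h=False

Verification: With this assignment, all 20 clauses evaluate to true.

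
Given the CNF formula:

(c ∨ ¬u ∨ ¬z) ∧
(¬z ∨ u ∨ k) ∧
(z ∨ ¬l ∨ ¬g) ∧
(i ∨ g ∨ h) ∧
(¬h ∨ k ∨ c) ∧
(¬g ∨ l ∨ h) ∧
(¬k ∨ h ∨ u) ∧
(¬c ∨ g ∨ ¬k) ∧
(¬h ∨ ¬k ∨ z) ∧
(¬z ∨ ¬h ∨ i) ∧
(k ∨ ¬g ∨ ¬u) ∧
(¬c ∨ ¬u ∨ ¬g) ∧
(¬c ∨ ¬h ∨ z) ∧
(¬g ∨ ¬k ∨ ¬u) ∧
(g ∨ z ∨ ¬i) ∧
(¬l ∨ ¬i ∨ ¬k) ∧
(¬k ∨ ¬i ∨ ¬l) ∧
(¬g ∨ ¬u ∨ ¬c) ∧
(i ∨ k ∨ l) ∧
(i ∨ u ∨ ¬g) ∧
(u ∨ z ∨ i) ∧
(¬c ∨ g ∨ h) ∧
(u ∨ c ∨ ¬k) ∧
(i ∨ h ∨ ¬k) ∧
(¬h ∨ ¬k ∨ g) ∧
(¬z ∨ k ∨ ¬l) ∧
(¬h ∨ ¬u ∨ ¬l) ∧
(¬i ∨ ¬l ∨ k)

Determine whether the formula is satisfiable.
Yes

Yes, the formula is satisfiable.

One satisfying assignment is: g=False, k=False, c=True, u=True, l=False, h=True, i=True, z=True

Verification: With this assignment, all 28 clauses evaluate to true.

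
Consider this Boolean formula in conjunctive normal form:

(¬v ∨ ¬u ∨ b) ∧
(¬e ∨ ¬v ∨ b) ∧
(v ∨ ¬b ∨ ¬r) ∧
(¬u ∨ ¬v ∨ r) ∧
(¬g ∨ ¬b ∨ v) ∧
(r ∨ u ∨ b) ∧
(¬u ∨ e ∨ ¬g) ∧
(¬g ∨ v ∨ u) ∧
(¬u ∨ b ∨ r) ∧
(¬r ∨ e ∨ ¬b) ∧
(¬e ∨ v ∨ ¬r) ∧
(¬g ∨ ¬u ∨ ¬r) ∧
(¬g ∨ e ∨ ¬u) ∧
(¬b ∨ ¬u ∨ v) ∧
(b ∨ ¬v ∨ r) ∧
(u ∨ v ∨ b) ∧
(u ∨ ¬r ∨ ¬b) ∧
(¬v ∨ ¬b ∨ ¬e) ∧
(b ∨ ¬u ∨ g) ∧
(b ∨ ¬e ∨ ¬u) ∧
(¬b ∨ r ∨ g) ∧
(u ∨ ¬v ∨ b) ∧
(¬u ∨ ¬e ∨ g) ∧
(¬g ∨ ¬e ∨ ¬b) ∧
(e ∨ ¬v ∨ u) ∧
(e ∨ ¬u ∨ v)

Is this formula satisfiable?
No

No, the formula is not satisfiable.

No assignment of truth values to the variables can make all 26 clauses true simultaneously.

The formula is UNSAT (unsatisfiable).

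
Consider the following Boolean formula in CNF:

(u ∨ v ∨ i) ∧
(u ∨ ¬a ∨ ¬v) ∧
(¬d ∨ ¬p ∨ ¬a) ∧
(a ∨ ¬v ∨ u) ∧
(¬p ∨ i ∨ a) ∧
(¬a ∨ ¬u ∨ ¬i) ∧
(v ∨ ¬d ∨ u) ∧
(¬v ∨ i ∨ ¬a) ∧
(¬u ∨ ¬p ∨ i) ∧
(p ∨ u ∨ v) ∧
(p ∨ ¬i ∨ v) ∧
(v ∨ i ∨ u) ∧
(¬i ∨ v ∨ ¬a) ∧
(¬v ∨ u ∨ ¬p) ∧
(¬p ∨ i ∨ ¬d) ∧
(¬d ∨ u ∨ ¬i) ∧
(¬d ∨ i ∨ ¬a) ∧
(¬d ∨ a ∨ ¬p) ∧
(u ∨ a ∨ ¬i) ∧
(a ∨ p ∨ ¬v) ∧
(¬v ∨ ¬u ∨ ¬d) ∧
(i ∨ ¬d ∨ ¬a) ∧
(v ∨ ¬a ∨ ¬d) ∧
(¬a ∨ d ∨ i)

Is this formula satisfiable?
Yes

Yes, the formula is satisfiable.

One satisfying assignment is: p=False, u=True, i=False, a=False, d=False, v=False

Verification: With this assignment, all 24 clauses evaluate to true.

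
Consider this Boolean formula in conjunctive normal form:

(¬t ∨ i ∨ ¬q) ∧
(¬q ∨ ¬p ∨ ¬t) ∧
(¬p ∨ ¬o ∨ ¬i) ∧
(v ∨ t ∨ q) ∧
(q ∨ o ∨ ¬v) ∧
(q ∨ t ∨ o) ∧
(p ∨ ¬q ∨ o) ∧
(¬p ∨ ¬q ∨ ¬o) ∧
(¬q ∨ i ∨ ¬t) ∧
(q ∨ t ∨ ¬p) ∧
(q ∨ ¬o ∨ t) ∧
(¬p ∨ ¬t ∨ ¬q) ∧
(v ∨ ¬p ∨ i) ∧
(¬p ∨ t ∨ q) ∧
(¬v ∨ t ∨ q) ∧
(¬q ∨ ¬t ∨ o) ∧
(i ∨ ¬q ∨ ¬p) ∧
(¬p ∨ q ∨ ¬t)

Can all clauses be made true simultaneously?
Yes

Yes, the formula is satisfiable.

One satisfying assignment is: v=False, q=False, i=False, t=True, o=False, p=False

Verification: With this assignment, all 18 clauses evaluate to true.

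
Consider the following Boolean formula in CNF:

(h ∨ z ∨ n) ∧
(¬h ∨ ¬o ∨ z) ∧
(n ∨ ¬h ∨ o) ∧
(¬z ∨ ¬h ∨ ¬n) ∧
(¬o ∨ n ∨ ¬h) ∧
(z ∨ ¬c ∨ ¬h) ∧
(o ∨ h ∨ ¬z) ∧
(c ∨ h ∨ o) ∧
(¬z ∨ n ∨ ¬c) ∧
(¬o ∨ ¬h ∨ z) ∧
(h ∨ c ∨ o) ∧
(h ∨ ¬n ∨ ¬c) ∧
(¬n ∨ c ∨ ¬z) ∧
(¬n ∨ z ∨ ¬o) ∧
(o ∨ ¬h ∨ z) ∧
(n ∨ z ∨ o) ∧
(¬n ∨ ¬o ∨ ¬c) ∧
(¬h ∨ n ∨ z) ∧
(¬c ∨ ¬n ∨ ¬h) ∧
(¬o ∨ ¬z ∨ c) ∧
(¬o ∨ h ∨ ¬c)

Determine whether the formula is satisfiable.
No

No, the formula is not satisfiable.

No assignment of truth values to the variables can make all 21 clauses true simultaneously.

The formula is UNSAT (unsatisfiable).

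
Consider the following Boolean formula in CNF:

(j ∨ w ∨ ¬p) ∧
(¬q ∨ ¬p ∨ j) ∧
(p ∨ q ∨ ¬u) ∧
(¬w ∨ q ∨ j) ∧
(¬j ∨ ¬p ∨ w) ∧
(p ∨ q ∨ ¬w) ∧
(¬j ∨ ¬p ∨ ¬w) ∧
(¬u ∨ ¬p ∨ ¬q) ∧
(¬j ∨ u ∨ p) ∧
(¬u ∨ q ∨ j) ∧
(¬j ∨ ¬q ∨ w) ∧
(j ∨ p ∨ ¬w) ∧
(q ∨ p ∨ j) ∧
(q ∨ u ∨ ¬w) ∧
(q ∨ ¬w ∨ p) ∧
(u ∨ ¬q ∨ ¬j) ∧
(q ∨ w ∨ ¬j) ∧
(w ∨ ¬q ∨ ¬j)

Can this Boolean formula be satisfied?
Yes

Yes, the formula is satisfiable.

One satisfying assignment is: u=False, w=False, p=False, j=False, q=True

Verification: With this assignment, all 18 clauses evaluate to true.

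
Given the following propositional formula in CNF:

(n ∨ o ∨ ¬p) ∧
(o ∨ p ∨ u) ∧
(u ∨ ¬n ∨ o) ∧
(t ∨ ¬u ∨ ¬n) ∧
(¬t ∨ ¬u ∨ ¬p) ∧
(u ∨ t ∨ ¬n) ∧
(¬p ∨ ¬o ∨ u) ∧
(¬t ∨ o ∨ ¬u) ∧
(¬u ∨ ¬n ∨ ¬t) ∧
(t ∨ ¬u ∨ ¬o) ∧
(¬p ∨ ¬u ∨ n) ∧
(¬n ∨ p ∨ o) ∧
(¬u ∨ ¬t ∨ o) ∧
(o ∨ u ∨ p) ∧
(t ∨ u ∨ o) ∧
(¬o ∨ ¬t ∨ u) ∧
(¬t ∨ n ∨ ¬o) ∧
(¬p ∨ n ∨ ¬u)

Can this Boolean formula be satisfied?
Yes

Yes, the formula is satisfiable.

One satisfying assignment is: o=True, n=False, p=False, t=False, u=False

Verification: With this assignment, all 18 clauses evaluate to true.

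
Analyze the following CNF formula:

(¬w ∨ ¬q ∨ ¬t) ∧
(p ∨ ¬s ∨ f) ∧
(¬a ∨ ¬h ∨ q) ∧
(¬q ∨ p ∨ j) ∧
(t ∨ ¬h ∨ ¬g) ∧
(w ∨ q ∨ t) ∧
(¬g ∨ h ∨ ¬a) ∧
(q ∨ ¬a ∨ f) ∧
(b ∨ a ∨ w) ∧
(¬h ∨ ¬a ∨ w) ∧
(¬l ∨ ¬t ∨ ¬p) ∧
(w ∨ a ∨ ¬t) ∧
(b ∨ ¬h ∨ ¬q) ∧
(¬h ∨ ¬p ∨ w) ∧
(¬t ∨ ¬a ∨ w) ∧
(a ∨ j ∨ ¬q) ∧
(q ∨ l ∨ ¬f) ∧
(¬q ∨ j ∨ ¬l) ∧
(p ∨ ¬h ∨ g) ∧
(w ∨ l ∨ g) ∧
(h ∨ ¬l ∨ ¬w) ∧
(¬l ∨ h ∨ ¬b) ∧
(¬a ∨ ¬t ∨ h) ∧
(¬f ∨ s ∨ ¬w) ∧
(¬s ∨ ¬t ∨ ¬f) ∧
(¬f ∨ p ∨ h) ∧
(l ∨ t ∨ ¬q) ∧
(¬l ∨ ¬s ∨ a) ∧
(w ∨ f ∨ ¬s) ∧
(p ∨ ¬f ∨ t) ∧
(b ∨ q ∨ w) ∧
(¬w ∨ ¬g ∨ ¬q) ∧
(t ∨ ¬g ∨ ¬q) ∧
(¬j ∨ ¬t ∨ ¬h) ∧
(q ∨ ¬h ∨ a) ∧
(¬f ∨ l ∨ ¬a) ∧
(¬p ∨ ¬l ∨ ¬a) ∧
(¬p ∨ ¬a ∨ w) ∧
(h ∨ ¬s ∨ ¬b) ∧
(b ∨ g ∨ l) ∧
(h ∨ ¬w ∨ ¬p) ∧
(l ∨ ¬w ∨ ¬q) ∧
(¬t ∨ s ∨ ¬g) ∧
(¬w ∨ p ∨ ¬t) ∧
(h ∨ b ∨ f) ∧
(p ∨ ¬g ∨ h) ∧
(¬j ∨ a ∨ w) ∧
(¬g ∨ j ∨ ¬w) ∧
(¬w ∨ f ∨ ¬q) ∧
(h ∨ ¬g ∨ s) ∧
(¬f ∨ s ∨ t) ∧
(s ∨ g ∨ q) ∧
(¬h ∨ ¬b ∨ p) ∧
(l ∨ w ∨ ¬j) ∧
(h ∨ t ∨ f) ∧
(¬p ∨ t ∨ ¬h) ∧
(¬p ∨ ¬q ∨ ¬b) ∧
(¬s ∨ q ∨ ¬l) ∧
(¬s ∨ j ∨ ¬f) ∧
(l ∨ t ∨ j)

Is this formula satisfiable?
No

No, the formula is not satisfiable.

No assignment of truth values to the variables can make all 60 clauses true simultaneously.

The formula is UNSAT (unsatisfiable).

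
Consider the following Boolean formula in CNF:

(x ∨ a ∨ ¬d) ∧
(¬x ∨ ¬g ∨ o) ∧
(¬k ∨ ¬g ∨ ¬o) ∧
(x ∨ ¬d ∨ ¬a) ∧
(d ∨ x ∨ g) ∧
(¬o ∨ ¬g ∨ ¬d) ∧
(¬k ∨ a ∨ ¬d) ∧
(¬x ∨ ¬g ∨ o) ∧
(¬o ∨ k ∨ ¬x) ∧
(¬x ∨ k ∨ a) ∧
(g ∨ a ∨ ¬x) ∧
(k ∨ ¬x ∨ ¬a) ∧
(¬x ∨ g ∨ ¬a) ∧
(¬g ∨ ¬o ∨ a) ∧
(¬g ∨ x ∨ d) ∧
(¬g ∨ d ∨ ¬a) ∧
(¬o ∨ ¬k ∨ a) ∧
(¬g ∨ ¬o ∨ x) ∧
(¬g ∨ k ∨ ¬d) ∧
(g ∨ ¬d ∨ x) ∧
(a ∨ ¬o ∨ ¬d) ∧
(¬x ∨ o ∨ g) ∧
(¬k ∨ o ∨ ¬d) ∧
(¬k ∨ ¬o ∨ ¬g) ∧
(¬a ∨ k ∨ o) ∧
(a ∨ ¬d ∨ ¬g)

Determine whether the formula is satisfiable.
No

No, the formula is not satisfiable.

No assignment of truth values to the variables can make all 26 clauses true simultaneously.

The formula is UNSAT (unsatisfiable).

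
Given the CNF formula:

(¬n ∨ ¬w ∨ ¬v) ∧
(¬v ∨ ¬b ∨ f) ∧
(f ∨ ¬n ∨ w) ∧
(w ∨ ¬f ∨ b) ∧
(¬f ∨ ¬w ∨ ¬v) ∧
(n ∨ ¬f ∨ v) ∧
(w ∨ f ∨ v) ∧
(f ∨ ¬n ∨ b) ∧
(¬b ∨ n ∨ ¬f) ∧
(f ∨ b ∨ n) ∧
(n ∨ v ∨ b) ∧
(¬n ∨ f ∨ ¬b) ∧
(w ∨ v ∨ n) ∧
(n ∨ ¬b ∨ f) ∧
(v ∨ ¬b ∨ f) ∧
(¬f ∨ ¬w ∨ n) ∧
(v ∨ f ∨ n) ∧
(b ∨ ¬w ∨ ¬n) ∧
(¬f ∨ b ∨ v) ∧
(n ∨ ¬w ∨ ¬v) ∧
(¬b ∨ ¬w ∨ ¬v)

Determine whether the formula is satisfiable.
Yes

Yes, the formula is satisfiable.

One satisfying assignment is: f=True, b=True, n=True, v=False, w=False

Verification: With this assignment, all 21 clauses evaluate to true.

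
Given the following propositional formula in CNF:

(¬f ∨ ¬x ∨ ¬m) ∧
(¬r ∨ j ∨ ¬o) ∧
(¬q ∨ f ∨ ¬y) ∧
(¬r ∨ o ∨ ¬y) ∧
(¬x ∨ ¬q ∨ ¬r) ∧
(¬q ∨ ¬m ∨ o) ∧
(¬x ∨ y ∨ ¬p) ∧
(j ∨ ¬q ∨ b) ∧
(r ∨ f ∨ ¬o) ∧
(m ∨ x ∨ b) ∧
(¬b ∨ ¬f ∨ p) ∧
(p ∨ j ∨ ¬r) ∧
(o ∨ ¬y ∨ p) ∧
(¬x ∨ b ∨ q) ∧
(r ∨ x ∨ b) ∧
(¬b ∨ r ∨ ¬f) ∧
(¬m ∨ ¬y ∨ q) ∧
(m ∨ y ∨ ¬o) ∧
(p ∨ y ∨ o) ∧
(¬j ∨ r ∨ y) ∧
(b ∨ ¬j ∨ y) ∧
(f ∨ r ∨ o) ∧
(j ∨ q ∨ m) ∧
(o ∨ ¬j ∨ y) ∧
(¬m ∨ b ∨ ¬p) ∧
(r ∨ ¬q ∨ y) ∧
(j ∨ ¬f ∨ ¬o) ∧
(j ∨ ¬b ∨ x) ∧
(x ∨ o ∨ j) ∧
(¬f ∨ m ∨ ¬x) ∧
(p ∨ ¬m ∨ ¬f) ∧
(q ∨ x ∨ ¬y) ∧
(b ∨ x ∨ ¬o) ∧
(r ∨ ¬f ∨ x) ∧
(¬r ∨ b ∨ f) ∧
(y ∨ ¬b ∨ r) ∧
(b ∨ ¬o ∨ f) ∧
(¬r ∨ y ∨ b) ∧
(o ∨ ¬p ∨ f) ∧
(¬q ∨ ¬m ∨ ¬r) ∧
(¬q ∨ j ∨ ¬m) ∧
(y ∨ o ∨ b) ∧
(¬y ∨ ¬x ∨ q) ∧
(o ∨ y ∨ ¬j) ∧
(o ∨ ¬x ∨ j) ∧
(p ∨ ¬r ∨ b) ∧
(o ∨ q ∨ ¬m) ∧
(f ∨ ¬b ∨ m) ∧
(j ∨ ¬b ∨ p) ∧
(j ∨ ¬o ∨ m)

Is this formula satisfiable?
Yes

Yes, the formula is satisfiable.

One satisfying assignment is: f=False, o=True, y=False, x=True, m=True, j=True, q=False, r=True, b=True, p=False

Verification: With this assignment, all 50 clauses evaluate to true.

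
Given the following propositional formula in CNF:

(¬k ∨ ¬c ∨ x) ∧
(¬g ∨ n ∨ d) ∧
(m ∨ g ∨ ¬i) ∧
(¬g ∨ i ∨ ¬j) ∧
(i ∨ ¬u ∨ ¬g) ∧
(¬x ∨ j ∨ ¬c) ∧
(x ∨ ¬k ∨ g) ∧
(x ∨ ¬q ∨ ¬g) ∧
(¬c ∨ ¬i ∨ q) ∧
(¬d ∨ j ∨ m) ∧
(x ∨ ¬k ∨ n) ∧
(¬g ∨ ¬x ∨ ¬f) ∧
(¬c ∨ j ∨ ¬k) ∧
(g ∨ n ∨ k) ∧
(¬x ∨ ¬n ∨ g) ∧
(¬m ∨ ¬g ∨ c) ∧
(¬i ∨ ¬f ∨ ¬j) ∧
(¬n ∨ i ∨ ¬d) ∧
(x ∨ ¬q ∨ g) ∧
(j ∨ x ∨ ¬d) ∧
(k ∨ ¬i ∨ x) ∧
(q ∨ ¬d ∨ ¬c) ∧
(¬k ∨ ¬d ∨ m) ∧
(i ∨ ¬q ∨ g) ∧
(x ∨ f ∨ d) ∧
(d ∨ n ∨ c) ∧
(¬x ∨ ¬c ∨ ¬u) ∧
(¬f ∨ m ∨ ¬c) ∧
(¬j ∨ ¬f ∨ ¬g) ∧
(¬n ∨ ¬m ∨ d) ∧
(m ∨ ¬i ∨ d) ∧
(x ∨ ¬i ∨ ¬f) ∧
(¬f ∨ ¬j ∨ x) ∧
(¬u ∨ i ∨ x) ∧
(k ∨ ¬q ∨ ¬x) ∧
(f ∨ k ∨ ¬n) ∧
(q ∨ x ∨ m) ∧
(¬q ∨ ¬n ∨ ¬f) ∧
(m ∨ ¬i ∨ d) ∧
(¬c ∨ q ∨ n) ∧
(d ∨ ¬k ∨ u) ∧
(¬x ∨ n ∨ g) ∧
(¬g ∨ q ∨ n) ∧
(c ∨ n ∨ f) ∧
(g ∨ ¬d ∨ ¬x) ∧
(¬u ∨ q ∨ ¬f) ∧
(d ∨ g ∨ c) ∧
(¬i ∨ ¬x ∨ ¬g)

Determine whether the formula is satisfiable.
No

No, the formula is not satisfiable.

No assignment of truth values to the variables can make all 48 clauses true simultaneously.

The formula is UNSAT (unsatisfiable).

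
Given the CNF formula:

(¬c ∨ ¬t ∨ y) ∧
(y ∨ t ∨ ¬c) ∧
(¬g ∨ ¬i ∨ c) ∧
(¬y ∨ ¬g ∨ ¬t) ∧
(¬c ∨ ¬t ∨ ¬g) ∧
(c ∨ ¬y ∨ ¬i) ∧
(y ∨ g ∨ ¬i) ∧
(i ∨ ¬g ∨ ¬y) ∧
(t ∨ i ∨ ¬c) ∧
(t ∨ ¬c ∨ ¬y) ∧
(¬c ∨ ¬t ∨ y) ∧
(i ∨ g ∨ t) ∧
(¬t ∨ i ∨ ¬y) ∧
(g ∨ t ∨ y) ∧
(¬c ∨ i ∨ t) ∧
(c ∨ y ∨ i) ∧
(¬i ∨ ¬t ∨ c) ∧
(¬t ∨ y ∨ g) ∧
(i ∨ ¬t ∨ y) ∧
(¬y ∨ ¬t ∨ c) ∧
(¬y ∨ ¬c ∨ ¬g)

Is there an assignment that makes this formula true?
Yes

Yes, the formula is satisfiable.

One satisfying assignment is: y=True, c=True, i=True, t=True, g=False

Verification: With this assignment, all 21 clauses evaluate to true.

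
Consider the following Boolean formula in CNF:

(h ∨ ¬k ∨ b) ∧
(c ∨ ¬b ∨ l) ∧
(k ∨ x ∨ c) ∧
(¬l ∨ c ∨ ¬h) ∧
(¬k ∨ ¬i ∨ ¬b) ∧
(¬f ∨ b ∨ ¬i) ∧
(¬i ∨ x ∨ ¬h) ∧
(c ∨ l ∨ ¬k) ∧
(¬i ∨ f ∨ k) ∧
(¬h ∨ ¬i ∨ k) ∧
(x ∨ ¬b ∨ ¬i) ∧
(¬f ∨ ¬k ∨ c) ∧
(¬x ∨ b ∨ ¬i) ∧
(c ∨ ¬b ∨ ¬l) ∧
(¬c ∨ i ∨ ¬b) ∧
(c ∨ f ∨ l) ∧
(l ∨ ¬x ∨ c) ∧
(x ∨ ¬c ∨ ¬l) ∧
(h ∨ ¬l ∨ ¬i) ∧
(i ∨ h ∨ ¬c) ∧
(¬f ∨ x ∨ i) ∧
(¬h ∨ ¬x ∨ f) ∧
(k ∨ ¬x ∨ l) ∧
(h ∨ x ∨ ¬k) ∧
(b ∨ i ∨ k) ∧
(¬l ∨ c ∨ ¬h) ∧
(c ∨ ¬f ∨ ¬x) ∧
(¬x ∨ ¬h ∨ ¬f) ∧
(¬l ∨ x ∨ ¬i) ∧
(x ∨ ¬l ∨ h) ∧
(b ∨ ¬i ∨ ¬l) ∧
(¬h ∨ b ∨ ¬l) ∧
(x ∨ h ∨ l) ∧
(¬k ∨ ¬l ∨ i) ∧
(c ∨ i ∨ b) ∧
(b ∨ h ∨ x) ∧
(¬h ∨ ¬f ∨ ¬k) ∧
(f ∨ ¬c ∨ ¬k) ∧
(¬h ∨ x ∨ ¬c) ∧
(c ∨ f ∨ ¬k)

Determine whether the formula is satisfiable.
No

No, the formula is not satisfiable.

No assignment of truth values to the variables can make all 40 clauses true simultaneously.

The formula is UNSAT (unsatisfiable).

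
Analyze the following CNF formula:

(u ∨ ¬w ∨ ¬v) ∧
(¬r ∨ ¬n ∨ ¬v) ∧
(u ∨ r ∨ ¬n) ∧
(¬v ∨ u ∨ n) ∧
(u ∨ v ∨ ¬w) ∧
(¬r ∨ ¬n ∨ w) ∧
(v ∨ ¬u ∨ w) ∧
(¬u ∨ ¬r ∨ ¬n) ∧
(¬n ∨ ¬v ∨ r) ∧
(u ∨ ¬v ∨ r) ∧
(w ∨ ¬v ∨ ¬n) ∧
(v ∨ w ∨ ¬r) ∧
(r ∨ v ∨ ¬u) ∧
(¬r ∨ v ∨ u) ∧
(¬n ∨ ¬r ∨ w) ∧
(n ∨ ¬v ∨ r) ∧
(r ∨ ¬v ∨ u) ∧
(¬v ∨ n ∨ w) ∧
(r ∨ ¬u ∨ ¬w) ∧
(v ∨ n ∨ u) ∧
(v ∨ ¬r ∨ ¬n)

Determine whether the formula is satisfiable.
Yes

Yes, the formula is satisfiable.

One satisfying assignment is: r=True, w=True, v=False, u=True, n=False

Verification: With this assignment, all 21 clauses evaluate to true.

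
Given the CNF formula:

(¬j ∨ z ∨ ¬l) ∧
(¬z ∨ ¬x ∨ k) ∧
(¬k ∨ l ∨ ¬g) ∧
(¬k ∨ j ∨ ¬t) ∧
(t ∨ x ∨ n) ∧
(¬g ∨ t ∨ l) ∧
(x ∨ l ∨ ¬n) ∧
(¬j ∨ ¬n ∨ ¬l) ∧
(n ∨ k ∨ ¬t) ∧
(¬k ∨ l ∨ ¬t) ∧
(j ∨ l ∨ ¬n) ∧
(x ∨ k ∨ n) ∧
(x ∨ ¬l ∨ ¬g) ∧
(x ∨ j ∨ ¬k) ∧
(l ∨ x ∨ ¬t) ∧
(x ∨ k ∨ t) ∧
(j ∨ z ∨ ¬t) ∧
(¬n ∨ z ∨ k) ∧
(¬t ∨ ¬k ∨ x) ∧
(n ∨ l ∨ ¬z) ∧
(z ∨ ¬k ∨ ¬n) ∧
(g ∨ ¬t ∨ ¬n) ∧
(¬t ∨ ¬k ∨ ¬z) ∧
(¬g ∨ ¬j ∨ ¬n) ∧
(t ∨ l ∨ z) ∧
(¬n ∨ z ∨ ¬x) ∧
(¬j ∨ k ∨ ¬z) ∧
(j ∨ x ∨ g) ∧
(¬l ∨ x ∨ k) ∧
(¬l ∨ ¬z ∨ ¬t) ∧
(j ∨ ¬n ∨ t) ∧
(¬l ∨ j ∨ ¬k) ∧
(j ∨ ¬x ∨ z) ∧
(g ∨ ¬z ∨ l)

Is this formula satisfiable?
Yes

Yes, the formula is satisfiable.

One satisfying assignment is: t=False, j=True, z=True, g=False, x=True, k=True, l=True, n=False

Verification: With this assignment, all 34 clauses evaluate to true.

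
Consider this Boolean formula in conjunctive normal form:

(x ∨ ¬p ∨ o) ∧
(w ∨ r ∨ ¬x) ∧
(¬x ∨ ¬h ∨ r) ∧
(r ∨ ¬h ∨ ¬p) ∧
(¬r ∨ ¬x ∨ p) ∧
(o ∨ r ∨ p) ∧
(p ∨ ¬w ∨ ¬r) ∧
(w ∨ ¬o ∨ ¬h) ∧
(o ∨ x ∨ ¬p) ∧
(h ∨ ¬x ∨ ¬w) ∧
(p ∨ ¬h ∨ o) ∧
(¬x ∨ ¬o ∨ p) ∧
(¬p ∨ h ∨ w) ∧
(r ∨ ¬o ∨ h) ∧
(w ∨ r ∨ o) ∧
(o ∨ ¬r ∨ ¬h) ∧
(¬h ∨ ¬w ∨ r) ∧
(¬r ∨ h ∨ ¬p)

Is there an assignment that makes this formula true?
Yes

Yes, the formula is satisfiable.

One satisfying assignment is: x=False, w=False, o=False, r=True, h=False, p=False

Verification: With this assignment, all 18 clauses evaluate to true.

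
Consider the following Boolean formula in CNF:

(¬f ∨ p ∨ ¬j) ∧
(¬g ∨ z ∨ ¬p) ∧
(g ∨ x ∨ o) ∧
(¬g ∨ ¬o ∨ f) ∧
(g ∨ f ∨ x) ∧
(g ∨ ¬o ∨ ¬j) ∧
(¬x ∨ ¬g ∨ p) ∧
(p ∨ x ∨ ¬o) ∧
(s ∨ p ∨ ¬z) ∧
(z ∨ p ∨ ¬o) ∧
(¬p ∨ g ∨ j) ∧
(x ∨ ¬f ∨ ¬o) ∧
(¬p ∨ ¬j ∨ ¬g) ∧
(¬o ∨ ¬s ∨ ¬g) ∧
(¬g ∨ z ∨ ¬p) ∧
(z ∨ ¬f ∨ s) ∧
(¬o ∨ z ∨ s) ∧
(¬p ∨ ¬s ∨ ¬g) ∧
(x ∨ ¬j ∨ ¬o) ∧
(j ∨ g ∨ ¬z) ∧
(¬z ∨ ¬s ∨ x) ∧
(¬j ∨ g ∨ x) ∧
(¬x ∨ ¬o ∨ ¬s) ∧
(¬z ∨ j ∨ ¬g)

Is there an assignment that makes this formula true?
Yes

Yes, the formula is satisfiable.

One satisfying assignment is: f=False, z=False, j=False, o=False, x=False, g=True, s=False, p=False

Verification: With this assignment, all 24 clauses evaluate to true.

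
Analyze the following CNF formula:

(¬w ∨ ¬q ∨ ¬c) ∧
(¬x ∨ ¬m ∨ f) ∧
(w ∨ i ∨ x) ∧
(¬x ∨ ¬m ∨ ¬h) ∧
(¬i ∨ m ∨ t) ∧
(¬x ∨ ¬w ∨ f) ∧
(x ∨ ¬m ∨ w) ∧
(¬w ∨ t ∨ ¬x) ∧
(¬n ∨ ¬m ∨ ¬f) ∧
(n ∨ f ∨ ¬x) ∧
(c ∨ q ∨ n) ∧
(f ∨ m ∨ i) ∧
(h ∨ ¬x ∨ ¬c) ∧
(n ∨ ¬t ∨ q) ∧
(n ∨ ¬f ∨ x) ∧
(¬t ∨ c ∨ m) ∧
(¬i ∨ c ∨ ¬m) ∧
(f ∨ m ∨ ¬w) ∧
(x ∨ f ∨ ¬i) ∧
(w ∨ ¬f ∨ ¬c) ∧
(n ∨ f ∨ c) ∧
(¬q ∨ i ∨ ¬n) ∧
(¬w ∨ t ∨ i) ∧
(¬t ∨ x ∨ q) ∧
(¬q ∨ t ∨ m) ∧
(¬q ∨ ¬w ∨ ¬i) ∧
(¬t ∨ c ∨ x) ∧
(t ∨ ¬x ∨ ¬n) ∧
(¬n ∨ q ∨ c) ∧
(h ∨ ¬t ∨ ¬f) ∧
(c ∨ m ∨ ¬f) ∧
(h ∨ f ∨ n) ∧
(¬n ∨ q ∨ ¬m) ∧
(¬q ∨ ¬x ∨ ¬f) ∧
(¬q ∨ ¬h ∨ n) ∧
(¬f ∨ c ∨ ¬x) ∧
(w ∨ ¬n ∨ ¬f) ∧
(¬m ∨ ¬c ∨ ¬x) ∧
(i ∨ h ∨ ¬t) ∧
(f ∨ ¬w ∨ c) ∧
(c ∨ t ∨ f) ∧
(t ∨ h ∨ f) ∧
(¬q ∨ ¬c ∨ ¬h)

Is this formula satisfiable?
Yes

Yes, the formula is satisfiable.

One satisfying assignment is: m=False, w=True, c=True, n=True, f=True, h=True, t=True, q=False, i=True, x=True

Verification: With this assignment, all 43 clauses evaluate to true.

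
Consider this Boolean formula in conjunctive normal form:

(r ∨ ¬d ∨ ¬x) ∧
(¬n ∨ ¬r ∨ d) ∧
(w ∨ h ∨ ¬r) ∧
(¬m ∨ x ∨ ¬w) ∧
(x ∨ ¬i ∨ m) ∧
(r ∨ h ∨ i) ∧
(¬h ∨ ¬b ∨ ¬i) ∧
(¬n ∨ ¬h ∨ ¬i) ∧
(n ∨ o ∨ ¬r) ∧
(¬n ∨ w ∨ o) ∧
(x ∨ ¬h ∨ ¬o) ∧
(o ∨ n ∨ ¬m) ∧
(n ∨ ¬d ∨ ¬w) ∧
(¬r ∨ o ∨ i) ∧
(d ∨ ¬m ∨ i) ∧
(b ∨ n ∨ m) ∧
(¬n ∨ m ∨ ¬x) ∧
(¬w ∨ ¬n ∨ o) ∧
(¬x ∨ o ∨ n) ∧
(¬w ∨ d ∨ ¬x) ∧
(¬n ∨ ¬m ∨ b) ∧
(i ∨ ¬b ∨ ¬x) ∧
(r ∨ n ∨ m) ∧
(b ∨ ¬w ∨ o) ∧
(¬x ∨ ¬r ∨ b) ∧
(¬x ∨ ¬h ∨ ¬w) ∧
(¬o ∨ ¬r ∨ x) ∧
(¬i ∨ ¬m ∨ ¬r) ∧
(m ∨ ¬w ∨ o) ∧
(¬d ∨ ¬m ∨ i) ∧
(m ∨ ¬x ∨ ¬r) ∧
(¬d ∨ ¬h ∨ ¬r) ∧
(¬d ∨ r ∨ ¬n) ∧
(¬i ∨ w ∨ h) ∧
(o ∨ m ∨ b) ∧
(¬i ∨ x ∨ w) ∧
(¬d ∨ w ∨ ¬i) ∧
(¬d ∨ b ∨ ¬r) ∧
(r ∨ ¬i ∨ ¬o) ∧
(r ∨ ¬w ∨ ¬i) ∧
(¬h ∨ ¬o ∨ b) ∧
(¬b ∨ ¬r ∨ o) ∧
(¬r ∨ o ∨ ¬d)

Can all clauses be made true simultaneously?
No

No, the formula is not satisfiable.

No assignment of truth values to the variables can make all 43 clauses true simultaneously.

The formula is UNSAT (unsatisfiable).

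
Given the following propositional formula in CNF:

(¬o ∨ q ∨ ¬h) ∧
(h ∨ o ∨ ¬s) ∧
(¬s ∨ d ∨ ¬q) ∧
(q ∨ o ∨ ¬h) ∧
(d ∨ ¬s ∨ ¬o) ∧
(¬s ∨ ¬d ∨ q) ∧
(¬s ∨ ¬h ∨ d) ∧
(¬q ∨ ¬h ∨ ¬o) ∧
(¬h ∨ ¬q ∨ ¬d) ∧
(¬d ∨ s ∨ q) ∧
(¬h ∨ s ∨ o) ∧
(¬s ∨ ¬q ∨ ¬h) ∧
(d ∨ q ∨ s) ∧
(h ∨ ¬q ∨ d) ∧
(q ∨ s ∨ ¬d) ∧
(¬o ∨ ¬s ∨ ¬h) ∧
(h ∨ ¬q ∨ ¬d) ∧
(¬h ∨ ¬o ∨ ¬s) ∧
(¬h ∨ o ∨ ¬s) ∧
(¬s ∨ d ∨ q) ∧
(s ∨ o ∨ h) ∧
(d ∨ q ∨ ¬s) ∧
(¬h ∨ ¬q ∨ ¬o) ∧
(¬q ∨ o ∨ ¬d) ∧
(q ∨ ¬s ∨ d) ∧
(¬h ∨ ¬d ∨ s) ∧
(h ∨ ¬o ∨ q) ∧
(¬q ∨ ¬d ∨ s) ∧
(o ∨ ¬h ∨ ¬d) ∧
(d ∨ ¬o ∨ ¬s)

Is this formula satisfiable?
No

No, the formula is not satisfiable.

No assignment of truth values to the variables can make all 30 clauses true simultaneously.

The formula is UNSAT (unsatisfiable).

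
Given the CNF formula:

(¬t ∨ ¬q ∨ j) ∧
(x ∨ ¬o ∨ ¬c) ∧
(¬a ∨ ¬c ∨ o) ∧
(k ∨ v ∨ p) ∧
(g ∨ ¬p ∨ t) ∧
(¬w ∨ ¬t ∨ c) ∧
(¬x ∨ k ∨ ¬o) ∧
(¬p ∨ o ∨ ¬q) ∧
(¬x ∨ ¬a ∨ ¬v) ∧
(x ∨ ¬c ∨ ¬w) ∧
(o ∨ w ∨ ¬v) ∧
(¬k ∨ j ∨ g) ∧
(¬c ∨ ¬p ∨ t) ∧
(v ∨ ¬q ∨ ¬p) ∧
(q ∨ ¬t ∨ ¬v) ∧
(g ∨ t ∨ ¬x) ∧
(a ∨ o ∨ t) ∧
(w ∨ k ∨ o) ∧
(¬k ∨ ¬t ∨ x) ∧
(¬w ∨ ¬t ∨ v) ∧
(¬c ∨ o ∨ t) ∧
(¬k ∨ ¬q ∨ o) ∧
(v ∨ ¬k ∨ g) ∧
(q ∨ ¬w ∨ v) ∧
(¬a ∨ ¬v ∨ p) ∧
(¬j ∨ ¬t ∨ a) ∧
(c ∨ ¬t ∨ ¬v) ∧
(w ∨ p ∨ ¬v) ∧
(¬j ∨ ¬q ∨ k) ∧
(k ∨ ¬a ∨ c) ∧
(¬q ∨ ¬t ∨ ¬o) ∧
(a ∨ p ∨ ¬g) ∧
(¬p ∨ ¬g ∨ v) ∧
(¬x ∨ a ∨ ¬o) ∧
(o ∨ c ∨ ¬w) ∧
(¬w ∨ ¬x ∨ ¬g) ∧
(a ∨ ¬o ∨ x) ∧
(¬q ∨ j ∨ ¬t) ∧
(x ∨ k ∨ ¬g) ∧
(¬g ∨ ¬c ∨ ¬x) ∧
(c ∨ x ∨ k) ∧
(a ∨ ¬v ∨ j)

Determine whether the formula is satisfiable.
Yes

Yes, the formula is satisfiable.

One satisfying assignment is: c=False, w=False, x=False, g=True, j=False, o=False, v=False, q=False, p=False, a=True, k=True, t=False

Verification: With this assignment, all 42 clauses evaluate to true.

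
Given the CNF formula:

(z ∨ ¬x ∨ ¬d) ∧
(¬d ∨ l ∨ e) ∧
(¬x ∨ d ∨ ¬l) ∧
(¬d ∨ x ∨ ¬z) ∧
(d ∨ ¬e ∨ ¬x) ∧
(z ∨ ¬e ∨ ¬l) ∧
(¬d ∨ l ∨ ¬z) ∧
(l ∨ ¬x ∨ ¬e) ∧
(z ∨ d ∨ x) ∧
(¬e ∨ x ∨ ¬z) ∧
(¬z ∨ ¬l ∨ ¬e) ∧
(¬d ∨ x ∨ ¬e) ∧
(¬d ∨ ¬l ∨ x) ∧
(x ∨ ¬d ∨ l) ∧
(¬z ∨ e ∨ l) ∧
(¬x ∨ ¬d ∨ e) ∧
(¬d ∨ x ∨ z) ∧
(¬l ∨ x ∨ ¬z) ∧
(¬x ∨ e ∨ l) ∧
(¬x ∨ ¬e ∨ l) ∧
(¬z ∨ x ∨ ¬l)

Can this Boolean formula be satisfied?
No

No, the formula is not satisfiable.

No assignment of truth values to the variables can make all 21 clauses true simultaneously.

The formula is UNSAT (unsatisfiable).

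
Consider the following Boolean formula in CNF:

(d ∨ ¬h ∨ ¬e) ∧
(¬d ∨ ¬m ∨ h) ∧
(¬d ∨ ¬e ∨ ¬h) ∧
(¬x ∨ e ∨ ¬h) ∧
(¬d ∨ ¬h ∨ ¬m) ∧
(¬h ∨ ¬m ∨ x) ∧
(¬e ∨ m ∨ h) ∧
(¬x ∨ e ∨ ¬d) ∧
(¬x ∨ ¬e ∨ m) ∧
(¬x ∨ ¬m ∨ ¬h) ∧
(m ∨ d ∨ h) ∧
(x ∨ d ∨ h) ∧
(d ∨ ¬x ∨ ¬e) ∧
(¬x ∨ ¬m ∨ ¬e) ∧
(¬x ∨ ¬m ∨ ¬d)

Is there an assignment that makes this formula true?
Yes

Yes, the formula is satisfiable.

One satisfying assignment is: x=False, m=False, h=False, e=False, d=True

Verification: With this assignment, all 15 clauses evaluate to true.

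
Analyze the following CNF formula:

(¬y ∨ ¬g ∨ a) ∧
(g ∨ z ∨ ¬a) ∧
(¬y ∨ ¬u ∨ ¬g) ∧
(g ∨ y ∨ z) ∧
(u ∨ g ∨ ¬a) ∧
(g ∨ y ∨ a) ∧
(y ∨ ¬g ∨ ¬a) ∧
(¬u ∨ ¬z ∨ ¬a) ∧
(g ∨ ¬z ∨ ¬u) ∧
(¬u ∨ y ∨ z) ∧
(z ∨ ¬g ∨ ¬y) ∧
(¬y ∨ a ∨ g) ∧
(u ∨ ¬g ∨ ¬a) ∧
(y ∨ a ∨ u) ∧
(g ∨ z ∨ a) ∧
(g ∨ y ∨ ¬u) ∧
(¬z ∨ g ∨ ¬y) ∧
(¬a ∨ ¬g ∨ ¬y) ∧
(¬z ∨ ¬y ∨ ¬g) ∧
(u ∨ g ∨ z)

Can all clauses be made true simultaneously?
Yes

Yes, the formula is satisfiable.

One satisfying assignment is: g=True, u=True, y=False, a=False, z=True

Verification: With this assignment, all 20 clauses evaluate to true.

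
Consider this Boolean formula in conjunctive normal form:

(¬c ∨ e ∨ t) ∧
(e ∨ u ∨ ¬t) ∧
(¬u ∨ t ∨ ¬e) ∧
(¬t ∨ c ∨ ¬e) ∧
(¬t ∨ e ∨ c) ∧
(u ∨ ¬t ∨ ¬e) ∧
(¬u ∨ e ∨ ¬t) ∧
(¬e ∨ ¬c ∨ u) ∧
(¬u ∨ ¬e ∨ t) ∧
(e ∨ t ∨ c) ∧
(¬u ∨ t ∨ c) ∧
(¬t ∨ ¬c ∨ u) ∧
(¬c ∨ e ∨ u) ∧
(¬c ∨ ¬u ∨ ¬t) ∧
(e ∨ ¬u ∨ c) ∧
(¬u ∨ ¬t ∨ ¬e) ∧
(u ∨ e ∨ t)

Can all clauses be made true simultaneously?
Yes

Yes, the formula is satisfiable.

One satisfying assignment is: t=False, c=False, u=False, e=True

Verification: With this assignment, all 17 clauses evaluate to true.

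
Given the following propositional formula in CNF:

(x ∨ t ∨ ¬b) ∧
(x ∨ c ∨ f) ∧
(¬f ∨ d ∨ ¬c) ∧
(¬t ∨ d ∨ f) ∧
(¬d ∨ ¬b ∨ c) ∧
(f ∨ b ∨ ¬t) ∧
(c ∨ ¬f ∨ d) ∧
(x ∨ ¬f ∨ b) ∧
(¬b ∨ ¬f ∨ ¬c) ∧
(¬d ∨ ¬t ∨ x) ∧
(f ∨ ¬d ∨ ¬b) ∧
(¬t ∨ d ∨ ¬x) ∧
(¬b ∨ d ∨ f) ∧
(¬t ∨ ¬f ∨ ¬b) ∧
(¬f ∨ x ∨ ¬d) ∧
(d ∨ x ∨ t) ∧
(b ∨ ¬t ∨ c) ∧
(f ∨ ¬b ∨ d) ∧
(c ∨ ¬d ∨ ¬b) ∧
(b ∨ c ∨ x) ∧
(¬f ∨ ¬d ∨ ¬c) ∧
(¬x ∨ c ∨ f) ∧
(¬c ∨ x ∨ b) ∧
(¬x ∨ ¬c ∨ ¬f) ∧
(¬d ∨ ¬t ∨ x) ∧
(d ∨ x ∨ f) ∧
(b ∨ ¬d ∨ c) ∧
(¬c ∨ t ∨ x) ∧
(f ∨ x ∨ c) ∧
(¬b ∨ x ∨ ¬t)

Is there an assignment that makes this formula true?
Yes

Yes, the formula is satisfiable.

One satisfying assignment is: t=False, f=False, b=False, c=True, d=True, x=True

Verification: With this assignment, all 30 clauses evaluate to true.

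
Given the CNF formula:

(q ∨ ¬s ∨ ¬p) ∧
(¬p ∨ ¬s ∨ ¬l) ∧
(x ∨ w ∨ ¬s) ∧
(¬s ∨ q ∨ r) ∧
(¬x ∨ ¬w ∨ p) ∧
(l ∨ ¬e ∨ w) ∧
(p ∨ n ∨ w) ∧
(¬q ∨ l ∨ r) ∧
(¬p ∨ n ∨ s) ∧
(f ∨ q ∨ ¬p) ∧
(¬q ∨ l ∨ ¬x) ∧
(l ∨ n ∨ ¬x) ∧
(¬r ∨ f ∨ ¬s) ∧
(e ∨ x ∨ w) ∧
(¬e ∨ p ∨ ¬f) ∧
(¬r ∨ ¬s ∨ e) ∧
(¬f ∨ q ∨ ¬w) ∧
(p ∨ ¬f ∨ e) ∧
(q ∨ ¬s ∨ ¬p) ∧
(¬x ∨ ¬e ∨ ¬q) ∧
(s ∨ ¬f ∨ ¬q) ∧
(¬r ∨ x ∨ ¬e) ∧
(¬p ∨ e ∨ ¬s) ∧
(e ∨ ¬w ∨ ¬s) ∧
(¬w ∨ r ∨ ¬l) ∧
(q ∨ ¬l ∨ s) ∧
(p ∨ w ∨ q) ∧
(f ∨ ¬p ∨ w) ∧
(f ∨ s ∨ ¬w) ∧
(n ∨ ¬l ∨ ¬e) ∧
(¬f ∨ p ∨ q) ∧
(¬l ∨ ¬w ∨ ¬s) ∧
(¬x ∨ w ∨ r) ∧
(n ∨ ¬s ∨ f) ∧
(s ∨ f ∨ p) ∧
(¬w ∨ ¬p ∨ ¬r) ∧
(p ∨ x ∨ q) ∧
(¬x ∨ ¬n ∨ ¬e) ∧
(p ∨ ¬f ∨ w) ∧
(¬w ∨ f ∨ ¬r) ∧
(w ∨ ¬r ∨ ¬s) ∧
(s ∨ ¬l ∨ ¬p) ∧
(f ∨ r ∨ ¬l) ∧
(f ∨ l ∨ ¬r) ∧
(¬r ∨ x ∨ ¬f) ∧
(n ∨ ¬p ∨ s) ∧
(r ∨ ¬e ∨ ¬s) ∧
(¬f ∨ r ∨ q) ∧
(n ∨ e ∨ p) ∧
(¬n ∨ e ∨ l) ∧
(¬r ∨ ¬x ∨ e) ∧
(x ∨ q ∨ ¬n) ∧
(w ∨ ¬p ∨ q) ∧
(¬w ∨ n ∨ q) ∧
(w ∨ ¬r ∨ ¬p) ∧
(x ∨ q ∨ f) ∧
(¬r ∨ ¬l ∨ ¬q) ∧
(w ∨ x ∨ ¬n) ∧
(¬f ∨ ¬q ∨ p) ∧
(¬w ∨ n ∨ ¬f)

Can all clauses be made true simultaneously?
No

No, the formula is not satisfiable.

No assignment of truth values to the variables can make all 60 clauses true simultaneously.

The formula is UNSAT (unsatisfiable).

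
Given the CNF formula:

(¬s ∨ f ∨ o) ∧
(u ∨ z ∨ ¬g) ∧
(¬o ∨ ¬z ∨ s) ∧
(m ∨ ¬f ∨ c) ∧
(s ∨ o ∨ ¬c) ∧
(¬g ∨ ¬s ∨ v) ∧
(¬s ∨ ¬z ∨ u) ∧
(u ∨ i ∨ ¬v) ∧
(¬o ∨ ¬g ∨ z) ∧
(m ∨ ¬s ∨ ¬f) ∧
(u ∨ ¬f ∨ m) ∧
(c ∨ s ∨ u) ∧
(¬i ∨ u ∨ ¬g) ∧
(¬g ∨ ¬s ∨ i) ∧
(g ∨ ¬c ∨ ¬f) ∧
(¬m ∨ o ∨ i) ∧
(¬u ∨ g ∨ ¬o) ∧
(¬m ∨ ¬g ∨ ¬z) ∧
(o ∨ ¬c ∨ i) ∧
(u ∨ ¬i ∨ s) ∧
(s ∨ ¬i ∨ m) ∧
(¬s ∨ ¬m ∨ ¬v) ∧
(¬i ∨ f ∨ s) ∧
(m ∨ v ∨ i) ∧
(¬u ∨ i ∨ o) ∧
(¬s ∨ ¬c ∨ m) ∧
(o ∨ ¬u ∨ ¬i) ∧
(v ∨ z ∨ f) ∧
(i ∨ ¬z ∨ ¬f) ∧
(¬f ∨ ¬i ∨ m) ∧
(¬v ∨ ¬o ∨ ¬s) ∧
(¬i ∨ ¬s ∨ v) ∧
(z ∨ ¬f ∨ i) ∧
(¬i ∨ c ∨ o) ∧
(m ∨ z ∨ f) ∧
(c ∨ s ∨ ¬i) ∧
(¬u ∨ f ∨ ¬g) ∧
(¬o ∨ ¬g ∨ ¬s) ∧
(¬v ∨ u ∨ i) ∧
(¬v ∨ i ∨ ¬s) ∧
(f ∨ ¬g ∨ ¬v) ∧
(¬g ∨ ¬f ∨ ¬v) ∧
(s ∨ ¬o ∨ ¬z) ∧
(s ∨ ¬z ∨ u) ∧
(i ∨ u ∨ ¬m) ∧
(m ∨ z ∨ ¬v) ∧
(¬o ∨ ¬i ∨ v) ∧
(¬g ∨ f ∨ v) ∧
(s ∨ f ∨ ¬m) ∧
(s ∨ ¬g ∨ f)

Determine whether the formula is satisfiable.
No

No, the formula is not satisfiable.

No assignment of truth values to the variables can make all 50 clauses true simultaneously.

The formula is UNSAT (unsatisfiable).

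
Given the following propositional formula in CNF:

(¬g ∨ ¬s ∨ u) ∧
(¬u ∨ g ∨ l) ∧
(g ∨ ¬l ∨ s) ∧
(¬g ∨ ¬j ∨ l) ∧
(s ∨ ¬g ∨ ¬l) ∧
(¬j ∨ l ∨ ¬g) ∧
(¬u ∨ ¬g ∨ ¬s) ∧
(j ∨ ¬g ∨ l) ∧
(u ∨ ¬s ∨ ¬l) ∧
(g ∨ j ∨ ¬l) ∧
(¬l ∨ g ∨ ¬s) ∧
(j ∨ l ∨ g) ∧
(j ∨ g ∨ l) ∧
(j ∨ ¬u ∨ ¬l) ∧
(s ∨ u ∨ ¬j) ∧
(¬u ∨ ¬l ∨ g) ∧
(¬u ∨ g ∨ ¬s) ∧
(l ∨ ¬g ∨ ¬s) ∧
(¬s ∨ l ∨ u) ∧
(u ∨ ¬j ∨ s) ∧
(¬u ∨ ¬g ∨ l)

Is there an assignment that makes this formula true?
No

No, the formula is not satisfiable.

No assignment of truth values to the variables can make all 21 clauses true simultaneously.

The formula is UNSAT (unsatisfiable).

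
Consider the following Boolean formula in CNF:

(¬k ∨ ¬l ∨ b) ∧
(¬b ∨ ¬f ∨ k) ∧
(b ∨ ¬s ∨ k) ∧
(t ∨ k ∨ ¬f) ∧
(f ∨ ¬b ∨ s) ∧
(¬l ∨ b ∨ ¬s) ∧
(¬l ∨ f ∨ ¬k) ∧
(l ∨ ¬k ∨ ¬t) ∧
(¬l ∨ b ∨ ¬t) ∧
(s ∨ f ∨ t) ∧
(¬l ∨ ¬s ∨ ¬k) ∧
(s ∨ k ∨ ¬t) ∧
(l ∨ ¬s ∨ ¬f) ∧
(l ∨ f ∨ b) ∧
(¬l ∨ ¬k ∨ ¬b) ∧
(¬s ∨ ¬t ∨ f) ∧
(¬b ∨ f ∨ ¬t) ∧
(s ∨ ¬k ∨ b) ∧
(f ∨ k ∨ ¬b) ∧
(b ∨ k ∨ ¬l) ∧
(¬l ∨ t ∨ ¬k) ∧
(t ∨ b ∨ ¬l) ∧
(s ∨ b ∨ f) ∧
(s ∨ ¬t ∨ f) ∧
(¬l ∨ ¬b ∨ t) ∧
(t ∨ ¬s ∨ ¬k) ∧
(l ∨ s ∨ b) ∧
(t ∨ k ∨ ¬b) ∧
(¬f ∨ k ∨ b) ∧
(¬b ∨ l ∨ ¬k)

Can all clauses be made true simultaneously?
No

No, the formula is not satisfiable.

No assignment of truth values to the variables can make all 30 clauses true simultaneously.

The formula is UNSAT (unsatisfiable).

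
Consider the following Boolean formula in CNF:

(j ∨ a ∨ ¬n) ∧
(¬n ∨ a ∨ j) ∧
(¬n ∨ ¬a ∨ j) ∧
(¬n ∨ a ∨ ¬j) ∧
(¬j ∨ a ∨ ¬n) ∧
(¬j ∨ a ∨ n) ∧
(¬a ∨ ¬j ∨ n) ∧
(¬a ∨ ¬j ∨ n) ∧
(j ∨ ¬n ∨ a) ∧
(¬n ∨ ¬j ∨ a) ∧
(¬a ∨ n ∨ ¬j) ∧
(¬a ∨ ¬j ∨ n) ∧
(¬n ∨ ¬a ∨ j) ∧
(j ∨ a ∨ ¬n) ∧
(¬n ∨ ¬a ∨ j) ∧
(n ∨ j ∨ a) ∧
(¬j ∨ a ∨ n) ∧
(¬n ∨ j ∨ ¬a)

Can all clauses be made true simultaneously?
Yes

Yes, the formula is satisfiable.

One satisfying assignment is: j=False, n=False, a=True

Verification: With this assignment, all 18 clauses evaluate to true.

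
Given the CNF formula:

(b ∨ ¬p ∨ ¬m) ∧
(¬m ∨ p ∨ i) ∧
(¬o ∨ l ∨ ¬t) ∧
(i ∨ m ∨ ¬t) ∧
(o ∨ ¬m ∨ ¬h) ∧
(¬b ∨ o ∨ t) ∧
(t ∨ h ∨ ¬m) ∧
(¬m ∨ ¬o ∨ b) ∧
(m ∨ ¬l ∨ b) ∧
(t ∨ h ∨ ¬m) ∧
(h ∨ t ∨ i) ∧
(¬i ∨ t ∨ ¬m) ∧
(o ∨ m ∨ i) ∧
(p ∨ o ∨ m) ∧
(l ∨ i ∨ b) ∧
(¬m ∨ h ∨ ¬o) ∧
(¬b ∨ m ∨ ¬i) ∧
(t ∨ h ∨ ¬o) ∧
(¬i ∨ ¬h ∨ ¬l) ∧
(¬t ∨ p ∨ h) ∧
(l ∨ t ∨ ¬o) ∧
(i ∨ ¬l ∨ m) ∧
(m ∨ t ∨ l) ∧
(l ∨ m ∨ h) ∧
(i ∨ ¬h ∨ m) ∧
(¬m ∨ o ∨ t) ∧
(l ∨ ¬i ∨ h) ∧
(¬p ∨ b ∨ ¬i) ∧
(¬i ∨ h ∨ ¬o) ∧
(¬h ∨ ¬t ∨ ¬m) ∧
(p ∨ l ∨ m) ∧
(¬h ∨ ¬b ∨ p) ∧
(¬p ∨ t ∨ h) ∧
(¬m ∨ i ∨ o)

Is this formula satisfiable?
Yes

Yes, the formula is satisfiable.

One satisfying assignment is: p=True, h=False, i=True, b=True, t=True, o=False, l=True, m=True

Verification: With this assignment, all 34 clauses evaluate to true.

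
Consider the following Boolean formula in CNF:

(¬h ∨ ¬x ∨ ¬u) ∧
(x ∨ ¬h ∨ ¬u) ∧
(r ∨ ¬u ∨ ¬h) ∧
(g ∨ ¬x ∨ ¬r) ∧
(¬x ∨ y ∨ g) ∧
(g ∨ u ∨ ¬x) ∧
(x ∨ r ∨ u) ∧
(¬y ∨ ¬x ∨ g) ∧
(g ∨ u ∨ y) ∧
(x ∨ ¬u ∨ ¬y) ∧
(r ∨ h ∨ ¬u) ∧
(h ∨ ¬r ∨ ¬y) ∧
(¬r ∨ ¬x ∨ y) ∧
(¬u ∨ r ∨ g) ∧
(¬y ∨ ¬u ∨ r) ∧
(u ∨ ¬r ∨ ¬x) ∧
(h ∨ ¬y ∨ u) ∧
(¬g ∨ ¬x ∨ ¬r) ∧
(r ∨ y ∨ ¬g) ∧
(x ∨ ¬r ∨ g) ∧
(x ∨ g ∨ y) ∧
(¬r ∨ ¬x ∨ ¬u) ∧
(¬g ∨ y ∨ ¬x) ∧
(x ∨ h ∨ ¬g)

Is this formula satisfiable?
Yes

Yes, the formula is satisfiable.

One satisfying assignment is: y=True, x=True, g=True, h=True, r=False, u=False

Verification: With this assignment, all 24 clauses evaluate to true.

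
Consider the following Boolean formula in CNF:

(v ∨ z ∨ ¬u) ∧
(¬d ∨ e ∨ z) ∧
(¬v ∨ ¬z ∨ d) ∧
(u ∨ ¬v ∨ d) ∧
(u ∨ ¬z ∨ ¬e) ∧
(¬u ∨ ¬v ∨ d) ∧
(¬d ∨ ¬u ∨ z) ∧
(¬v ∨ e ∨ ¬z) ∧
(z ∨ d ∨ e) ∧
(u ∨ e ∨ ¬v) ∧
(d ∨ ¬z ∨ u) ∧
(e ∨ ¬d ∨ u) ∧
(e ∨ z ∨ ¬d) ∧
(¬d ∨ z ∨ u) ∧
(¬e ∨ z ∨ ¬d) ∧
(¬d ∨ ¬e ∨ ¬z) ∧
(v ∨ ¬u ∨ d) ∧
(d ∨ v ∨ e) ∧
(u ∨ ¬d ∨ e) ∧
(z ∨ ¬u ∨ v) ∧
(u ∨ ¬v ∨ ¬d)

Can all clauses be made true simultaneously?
Yes

Yes, the formula is satisfiable.

One satisfying assignment is: e=True, d=False, u=False, z=False, v=False

Verification: With this assignment, all 21 clauses evaluate to true.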